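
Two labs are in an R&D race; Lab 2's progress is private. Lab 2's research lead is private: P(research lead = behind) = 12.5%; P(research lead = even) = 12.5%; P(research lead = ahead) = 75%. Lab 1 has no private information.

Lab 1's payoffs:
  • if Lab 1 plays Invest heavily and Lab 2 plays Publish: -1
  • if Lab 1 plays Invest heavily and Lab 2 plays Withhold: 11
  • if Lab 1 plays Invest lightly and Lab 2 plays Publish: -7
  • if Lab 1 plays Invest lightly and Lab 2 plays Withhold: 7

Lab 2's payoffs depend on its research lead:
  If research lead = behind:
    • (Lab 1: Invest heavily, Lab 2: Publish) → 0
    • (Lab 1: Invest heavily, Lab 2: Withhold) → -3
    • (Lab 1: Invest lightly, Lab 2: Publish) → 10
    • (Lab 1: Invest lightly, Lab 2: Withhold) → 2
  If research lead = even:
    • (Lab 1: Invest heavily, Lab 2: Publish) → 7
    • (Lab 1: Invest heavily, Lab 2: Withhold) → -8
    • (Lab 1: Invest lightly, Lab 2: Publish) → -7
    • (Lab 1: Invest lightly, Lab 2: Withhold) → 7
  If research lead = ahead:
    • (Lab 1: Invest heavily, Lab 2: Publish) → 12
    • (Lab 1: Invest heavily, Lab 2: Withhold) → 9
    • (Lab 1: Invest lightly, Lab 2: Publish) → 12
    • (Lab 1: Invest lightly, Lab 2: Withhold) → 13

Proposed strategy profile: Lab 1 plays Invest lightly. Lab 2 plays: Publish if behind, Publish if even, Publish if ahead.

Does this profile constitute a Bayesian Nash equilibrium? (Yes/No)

No

Lab 1 plays Invest lightly: E[Invest lightly] = 0.125·(-7) + 0.125·(-7) + 0.75·(-7) = -7; E[Invest heavily] = -1. Not best-responding. ✗
Lab 2 (research lead behind), facing Invest lightly: Publish gives 10, Withhold gives 2. Proposed Publish is best. ✓
Lab 2 (research lead even), facing Invest lightly: Publish gives -7, Withhold gives 7. Proposed Publish is not best — profitable deviation exists. ✗
Lab 2 (research lead ahead), facing Invest lightly: Publish gives 12, Withhold gives 13. Proposed Publish is not best — profitable deviation exists. ✗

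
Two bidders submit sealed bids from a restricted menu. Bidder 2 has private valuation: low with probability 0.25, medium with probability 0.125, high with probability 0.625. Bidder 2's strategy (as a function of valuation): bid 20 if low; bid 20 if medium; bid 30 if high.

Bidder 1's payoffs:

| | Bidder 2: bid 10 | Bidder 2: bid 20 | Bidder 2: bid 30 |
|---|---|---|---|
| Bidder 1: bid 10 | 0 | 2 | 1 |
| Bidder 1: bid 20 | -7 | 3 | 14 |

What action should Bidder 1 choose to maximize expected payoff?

bid 20

Compute Bidder 1's expected payoff for each action, taking the expectation over Bidder 2's type.
E[bid 10] = 0.25·(2) + 0.125·(2) + 0.625·(1) = 1.375
E[bid 20] = 0.25·(3) + 0.125·(3) + 0.625·(14) = 9.875
Best response: bid 20 (9.875 is the largest).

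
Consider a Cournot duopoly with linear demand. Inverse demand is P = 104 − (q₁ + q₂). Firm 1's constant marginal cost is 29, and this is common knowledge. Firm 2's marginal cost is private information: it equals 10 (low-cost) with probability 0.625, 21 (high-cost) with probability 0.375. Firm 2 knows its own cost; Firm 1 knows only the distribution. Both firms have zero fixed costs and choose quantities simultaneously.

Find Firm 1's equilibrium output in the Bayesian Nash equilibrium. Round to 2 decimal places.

Firm 2 with cost c maximizes (104 − (q₁+q₂) − c)·q₂, giving q₂(c) = (104 − c − q₁)/2.
E[c₂] = 0.625·10 + 0.375·21 = 14.125
Firm 1's FOC against E[q₂] yields q₁ = (104 − 2·29 + E[c₂])/3 = (104 − 58 + 14.125)/3 = 20.0417.

20.04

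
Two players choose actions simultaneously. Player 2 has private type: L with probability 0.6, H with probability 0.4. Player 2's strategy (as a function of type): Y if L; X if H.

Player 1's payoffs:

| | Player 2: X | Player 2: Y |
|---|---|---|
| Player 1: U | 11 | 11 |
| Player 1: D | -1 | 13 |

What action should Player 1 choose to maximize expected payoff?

E[U] = 0.6·(11) + 0.4·(11) = 11
E[D] = 0.6·(13) + 0.4·(-1) = 7.4
Best response: U (11 is the largest).

U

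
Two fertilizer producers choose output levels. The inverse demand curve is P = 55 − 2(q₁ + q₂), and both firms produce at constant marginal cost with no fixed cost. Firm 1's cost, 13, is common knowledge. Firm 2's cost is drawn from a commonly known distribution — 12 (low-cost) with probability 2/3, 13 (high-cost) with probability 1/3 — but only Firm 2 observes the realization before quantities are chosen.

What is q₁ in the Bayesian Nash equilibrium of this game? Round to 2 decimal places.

6.89

Type-c best response for Firm 2: q₂(c) = (55 − c)/4 − q₁/2.
Firm 1 maximizes expected profit; its first-order condition is 55 − 4q₁ − 2E[q₂] − 13 = 0.
Substituting E[q₂] and solving: E[c₂] = 12.3333, so q₁ = (55 − 2·13 + 12.3333)/6 = 6.88889.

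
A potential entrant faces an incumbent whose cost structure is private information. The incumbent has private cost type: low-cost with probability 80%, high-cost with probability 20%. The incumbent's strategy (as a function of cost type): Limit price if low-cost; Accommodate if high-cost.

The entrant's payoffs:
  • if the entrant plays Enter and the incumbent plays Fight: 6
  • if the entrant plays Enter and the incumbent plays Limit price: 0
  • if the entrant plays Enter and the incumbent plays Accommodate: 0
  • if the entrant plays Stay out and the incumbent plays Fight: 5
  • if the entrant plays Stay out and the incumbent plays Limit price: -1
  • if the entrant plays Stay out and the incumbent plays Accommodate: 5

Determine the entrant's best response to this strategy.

E[Enter] = 0.8·(0) + 0.2·(0) = 0
E[Stay out] = 0.8·(-1) + 0.2·(5) = 0.2
Best response: Stay out (0.2 is the largest).

Stay out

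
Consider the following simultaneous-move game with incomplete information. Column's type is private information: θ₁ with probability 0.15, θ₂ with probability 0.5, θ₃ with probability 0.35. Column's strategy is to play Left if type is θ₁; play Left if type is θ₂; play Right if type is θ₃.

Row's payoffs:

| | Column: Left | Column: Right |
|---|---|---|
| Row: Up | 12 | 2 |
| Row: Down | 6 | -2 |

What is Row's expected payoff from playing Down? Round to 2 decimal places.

3.20

E[Down] = 0.15·6 + 0.5·6 + 0.35·(-2) = 0.9 + 3 + (-0.7) = 3.2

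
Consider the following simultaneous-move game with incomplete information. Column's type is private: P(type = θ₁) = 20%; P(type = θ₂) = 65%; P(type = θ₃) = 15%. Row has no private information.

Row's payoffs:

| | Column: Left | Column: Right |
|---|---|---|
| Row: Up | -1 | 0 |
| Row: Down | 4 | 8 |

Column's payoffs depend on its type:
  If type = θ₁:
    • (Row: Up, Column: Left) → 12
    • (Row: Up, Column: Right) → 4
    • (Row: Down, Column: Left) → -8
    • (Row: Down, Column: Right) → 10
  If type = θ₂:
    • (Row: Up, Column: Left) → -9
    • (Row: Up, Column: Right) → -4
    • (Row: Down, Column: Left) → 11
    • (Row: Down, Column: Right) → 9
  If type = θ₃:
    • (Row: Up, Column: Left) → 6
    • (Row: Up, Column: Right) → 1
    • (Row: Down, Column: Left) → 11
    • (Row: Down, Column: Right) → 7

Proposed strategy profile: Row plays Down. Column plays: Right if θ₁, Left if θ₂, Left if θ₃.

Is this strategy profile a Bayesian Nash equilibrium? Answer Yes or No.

Yes

Row plays Down: E[Down] = 0.2·(8) + 0.65·(4) + 0.15·(4) = 4.8; E[Up] = -0.8. Best-responding. ✓
Column (type θ₁), facing Down: Left gives -8, Right gives 10. Proposed Right is best. ✓
Column (type θ₂), facing Down: Left gives 11, Right gives 9. Proposed Left is best. ✓
Column (type θ₃), facing Down: Left gives 11, Right gives 7. Proposed Left is best. ✓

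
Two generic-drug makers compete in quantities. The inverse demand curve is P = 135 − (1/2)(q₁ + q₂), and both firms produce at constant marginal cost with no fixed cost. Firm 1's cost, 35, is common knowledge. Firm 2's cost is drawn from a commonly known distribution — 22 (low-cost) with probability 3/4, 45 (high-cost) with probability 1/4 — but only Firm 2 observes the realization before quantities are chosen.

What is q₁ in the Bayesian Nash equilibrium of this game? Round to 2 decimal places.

61.83

Type-c best response for Firm 2: q₂(c) = (135 − c) − q₁/2.
Firm 1 maximizes expected profit; its first-order condition is 135 − q₁ − (1/2)E[q₂] − 35 = 0.
Substituting E[q₂] and solving: E[c₂] = 27.75, so q₁ = (135 − 2·35 + 27.75)/(3/2) = 61.8333.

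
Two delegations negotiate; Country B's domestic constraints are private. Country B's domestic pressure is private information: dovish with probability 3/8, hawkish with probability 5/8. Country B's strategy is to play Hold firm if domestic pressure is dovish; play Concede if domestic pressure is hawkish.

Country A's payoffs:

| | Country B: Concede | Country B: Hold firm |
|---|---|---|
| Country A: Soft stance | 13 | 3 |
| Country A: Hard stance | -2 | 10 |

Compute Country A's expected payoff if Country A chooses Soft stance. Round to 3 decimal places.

9.250

E[Soft stance] = 3/8·3 + 5/8·13 = 9/8 + 65/8 = 37/4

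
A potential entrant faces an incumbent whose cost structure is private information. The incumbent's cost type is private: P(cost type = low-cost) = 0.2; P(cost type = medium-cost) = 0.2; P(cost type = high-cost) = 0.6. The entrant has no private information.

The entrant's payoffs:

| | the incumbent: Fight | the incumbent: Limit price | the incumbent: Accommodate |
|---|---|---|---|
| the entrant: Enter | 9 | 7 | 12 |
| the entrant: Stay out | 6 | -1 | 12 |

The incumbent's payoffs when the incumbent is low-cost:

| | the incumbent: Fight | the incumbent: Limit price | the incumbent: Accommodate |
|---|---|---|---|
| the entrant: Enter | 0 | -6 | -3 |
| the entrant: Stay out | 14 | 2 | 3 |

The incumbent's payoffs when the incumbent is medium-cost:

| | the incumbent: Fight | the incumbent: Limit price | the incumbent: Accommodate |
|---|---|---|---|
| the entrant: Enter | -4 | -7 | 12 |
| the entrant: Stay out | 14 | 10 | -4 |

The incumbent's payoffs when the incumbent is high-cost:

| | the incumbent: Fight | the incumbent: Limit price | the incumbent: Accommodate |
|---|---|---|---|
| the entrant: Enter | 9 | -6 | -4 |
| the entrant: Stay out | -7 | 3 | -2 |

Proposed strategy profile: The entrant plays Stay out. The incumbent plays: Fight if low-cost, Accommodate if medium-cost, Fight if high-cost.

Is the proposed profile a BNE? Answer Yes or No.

A profile is a BNE iff every type of every player is best-responding given beliefs about the other side.
The entrant plays Stay out: E[Stay out] = 0.2·(6) + 0.2·(12) + 0.6·(6) = 7.2; E[Enter] = 9.6. Not best-responding. ✗
The incumbent (cost type low-cost), facing Stay out: Fight gives 14, Limit price gives 2, Accommodate gives 3. Proposed Fight is best. ✓
The incumbent (cost type medium-cost), facing Stay out: Fight gives 14, Limit price gives 10, Accommodate gives -4. Proposed Accommodate is not best — profitable deviation exists. ✗
The incumbent (cost type high-cost), facing Stay out: Fight gives -7, Limit price gives 3, Accommodate gives -2. Proposed Fight is not best — profitable deviation exists. ✗

No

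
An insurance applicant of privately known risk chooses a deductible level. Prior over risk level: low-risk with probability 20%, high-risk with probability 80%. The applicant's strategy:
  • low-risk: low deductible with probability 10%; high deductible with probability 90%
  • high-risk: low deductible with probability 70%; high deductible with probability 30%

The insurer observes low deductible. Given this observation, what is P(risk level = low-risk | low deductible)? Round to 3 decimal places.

P(low deductible) = 0.2·0.1 + 0.8·0.7 = 0.58
P(low-risk | low deductible) = (0.2·0.1) / 0.58 = 0.02 / 0.58 = 0.0344828

0.034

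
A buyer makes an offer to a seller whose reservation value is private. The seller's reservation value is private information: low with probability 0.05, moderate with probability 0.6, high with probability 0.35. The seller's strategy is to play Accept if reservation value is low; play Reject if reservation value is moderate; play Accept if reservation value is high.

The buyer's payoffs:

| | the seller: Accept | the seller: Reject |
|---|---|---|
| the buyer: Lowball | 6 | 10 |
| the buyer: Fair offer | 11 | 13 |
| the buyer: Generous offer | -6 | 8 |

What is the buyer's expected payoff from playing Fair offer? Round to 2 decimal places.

Take the expectation over the seller's reservation value, weighting each type's action by its prior probability.
E[Fair offer] = 0.05·11 + 0.6·13 + 0.35·11 = 0.55 + 7.8 + 3.85 = 12.2

12.20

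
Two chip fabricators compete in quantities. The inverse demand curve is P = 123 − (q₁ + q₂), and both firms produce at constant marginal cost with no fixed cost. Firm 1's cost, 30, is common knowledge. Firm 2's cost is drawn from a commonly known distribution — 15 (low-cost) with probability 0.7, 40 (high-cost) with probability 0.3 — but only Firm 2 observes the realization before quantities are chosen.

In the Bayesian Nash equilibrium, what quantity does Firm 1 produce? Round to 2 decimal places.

28.50

Firm 2 with cost c maximizes (123 − (q₁+q₂) − c)·q₂, giving q₂(c) = (123 − c − q₁)/2.
E[c₂] = 0.7·15 + 0.3·40 = 22.5
Firm 1's FOC against E[q₂] yields q₁ = (123 − 2·30 + E[c₂])/3 = (123 − 60 + 22.5)/3 = 28.5.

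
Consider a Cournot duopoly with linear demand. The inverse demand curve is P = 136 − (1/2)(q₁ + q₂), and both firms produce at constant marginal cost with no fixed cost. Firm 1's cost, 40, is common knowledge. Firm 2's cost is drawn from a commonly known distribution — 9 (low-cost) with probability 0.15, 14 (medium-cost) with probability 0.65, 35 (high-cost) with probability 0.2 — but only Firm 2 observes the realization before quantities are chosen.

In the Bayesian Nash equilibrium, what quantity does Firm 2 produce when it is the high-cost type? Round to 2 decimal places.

Type-c best response for Firm 2: q₂(c) = (136 − c) − q₁/2.
Firm 1 maximizes expected profit; its first-order condition is 136 − q₁ − (1/2)E[q₂] − 40 = 0.
Substituting E[q₂] and solving: E[c₂] = 17.45, so q₁ = (136 − 2·40 + 17.45)/(3/2) = 48.9667.
q₂(high-cost) = (136 − 35 − (1/2)·48.9667) = 76.5167.

76.52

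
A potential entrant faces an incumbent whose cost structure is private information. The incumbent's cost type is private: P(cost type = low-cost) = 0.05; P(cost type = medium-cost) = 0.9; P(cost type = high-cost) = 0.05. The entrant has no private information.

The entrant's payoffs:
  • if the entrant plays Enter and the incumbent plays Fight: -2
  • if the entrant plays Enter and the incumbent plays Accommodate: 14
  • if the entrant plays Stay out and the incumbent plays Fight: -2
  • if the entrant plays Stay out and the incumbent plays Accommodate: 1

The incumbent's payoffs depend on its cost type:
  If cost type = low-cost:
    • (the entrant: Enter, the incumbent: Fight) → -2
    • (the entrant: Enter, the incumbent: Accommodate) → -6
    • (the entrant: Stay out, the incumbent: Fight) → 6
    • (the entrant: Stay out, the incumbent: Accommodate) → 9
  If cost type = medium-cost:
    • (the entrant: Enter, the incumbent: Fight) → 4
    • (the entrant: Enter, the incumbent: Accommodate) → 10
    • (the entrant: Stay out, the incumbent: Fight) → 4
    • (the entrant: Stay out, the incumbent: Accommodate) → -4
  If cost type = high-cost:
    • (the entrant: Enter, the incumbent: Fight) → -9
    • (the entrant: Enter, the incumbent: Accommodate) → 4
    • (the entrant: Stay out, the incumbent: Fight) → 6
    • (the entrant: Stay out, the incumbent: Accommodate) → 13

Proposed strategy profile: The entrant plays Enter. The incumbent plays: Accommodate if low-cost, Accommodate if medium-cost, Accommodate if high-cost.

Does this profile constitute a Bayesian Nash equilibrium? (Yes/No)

The entrant plays Enter: E[Enter] = 0.05·(14) + 0.9·(14) + 0.05·(14) = 14; E[Stay out] = 1. Best-responding. ✓
The incumbent (cost type low-cost), facing Enter: Fight gives -2, Accommodate gives -6. Proposed Accommodate is not best — profitable deviation exists. ✗
The incumbent (cost type medium-cost), facing Enter: Fight gives 4, Accommodate gives 10. Proposed Accommodate is best. ✓
The incumbent (cost type high-cost), facing Enter: Fight gives -9, Accommodate gives 4. Proposed Accommodate is best. ✓

No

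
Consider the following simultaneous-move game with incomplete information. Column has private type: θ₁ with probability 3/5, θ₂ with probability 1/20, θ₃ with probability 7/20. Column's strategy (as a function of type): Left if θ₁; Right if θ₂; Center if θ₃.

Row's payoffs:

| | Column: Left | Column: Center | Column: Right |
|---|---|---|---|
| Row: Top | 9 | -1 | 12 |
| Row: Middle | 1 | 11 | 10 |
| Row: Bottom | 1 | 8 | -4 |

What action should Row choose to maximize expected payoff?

Compute Row's expected payoff for each action, taking the expectation over Column's type.
E[Top] = 3/5·(9) + 1/20·(12) + 7/20·(-1) = 113/20
E[Middle] = 3/5·(1) + 1/20·(10) + 7/20·(11) = 99/20
E[Bottom] = 3/5·(1) + 1/20·(-4) + 7/20·(8) = 16/5
Best response: Top (113/20 is the largest).

Top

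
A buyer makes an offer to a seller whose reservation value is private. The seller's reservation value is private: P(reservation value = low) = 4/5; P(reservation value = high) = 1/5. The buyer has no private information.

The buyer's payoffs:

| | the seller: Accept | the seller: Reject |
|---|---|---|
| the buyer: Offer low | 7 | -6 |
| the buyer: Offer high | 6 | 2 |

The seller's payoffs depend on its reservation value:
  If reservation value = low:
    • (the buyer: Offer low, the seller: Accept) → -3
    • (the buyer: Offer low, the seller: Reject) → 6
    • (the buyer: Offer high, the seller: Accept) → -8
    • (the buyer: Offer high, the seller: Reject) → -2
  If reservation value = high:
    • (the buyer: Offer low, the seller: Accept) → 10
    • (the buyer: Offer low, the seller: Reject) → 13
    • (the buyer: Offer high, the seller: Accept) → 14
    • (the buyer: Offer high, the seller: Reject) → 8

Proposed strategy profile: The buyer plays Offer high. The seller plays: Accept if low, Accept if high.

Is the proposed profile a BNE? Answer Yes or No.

A profile is a BNE iff every type of every player is best-responding given beliefs about the other side.
The buyer plays Offer high: E[Offer high] = 4/5·(6) + 1/5·(6) = 6; E[Offer low] = 7. Not best-responding. ✗
The seller (reservation value low), facing Offer high: Accept gives -8, Reject gives -2. Proposed Accept is not best — profitable deviation exists. ✗
The seller (reservation value high), facing Offer high: Accept gives 14, Reject gives 8. Proposed Accept is best. ✓

No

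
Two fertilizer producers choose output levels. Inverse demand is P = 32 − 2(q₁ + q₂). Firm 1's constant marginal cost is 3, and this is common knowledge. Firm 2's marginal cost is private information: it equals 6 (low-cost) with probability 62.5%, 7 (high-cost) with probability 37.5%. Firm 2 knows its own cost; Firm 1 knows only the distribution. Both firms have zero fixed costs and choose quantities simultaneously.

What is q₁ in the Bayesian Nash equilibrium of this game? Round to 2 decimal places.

5.40

Type-c best response for Firm 2: q₂(c) = (32 − c)/4 − q₁/2.
Firm 1 maximizes expected profit; its first-order condition is 32 − 4q₁ − 2E[q₂] − 3 = 0.
Substituting E[q₂] and solving: E[c₂] = 6.375, so q₁ = (32 − 2·3 + 6.375)/6 = 5.39583.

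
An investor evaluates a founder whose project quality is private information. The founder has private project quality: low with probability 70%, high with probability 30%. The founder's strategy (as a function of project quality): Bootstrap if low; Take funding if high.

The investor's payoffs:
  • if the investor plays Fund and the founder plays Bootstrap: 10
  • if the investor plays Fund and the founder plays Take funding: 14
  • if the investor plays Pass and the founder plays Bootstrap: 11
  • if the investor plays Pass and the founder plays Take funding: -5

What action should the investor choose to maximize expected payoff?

Fund

E[Fund] = 0.7·(10) + 0.3·(14) = 11.2
E[Pass] = 0.7·(11) + 0.3·(-5) = 6.2
Best response: Fund (11.2 is the largest).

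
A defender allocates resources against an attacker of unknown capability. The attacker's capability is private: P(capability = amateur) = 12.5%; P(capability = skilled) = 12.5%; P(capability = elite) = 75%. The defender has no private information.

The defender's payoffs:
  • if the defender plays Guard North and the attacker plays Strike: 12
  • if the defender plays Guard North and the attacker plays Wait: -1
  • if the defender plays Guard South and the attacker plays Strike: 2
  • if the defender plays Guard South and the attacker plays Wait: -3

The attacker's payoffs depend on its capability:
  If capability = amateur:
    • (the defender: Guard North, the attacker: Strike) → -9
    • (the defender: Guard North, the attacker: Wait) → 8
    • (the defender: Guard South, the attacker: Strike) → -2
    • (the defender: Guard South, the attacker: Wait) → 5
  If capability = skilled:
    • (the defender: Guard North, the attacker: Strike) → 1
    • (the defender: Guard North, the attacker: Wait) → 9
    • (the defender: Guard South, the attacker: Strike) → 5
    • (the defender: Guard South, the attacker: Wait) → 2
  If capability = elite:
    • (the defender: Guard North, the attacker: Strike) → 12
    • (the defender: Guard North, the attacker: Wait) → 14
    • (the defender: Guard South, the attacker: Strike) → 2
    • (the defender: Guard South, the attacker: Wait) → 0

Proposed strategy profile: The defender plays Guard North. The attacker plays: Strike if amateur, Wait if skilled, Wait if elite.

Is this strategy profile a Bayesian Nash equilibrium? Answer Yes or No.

A profile is a BNE iff every type of every player is best-responding given beliefs about the other side.
The defender plays Guard North: E[Guard North] = 0.125·(12) + 0.125·(-1) + 0.75·(-1) = 0.625; E[Guard South] = -2.375. Best-responding. ✓
The attacker (capability amateur), facing Guard North: Strike gives -9, Wait gives 8. Proposed Strike is not best — profitable deviation exists. ✗
The attacker (capability skilled), facing Guard North: Strike gives 1, Wait gives 9. Proposed Wait is best. ✓
The attacker (capability elite), facing Guard North: Strike gives 12, Wait gives 14. Proposed Wait is best. ✓

No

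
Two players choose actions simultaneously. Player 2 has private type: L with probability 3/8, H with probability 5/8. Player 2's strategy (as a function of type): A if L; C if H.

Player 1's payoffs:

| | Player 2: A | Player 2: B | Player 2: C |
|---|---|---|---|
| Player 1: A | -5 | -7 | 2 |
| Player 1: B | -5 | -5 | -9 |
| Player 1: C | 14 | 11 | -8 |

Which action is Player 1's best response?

E[A] = 3/8·(-5) + 5/8·(2) = -5/8
E[B] = 3/8·(-5) + 5/8·(-9) = -15/2
E[C] = 3/8·(14) + 5/8·(-8) = 1/4
Best response: C (1/4 is the largest).

C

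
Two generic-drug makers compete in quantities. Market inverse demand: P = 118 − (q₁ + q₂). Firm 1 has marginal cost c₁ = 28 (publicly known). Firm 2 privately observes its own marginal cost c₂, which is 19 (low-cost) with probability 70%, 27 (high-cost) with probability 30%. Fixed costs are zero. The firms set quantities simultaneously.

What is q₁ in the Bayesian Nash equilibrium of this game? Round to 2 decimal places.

Type-c best response for Firm 2: q₂(c) = (118 − c)/2 − q₁/2.
Firm 1 maximizes expected profit; its first-order condition is 118 − 2q₁ − E[q₂] − 28 = 0.
Substituting E[q₂] and solving: E[c₂] = 21.4, so q₁ = (118 − 2·28 + 21.4)/3 = 27.8.

27.80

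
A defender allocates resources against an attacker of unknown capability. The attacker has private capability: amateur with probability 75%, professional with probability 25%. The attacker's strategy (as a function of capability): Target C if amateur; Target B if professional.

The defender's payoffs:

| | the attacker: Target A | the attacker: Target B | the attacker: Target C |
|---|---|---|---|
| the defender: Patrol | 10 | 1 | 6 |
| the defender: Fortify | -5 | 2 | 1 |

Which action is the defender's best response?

Patrol

Compute the defender's expected payoff for each action, taking the expectation over the attacker's type.
E[Patrol] = 0.75·(6) + 0.25·(1) = 4.75
E[Fortify] = 0.75·(1) + 0.25·(2) = 1.25
Best response: Patrol (4.75 is the largest).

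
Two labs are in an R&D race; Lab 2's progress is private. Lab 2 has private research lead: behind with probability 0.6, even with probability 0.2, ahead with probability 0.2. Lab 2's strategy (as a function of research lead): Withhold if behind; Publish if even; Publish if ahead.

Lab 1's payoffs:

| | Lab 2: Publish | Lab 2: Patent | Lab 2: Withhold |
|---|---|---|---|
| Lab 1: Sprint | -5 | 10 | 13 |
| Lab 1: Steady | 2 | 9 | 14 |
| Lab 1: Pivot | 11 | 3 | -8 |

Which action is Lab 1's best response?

Steady

E[Sprint] = 0.6·(13) + 0.2·(-5) + 0.2·(-5) = 5.8
E[Steady] = 0.6·(14) + 0.2·(2) + 0.2·(2) = 9.2
E[Pivot] = 0.6·(-8) + 0.2·(11) + 0.2·(11) = -0.4
Best response: Steady (9.2 is the largest).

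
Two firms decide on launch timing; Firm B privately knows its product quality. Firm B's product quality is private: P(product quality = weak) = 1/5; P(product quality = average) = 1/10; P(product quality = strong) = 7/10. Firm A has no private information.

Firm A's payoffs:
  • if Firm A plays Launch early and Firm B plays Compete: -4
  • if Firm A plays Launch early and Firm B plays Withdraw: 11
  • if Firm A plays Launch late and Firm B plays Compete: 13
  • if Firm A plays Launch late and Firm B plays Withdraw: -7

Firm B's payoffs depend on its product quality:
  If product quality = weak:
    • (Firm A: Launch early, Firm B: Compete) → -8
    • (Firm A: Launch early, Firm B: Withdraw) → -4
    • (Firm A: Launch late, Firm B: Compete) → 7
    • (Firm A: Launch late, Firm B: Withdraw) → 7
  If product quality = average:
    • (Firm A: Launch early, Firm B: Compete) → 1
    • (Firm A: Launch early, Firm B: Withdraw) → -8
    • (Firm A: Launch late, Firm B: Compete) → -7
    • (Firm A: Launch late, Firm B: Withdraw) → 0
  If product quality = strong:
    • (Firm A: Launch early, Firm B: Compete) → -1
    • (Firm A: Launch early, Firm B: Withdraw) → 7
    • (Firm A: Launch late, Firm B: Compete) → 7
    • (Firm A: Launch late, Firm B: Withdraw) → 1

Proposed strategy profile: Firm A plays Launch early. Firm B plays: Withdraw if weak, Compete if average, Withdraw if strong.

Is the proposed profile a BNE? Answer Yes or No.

A profile is a BNE iff every type of every player is best-responding given beliefs about the other side.
Firm A plays Launch early: E[Launch early] = 1/5·(11) + 1/10·(-4) + 7/10·(11) = 19/2; E[Launch late] = -5. Best-responding. ✓
Firm B (product quality weak), facing Launch early: Compete gives -8, Withdraw gives -4. Proposed Withdraw is best. ✓
Firm B (product quality average), facing Launch early: Compete gives 1, Withdraw gives -8. Proposed Compete is best. ✓
Firm B (product quality strong), facing Launch early: Compete gives -1, Withdraw gives 7. Proposed Withdraw is best. ✓

Yes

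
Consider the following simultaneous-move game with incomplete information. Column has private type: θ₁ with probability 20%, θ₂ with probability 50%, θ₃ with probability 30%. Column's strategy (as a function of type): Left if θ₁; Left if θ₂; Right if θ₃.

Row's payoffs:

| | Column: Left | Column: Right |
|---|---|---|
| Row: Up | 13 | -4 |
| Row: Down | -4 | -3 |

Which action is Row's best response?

E[Up] = 0.2·(13) + 0.5·(13) + 0.3·(-4) = 7.9
E[Down] = 0.2·(-4) + 0.5·(-4) + 0.3·(-3) = -3.7
Best response: Up (7.9 is the largest).

Up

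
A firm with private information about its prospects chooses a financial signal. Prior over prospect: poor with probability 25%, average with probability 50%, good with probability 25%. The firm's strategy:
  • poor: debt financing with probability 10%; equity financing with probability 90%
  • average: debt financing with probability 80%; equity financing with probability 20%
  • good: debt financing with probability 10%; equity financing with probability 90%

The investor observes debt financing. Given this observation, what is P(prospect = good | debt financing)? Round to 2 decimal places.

0.06

Apply Bayes' rule using the sender's strategy as the likelihood.
P(debt financing) = 0.25·0.1 + 0.5·0.8 + 0.25·0.1 = 0.45
P(good | debt financing) = (0.25·0.1) / 0.45 = 0.025 / 0.45 = 0.0555556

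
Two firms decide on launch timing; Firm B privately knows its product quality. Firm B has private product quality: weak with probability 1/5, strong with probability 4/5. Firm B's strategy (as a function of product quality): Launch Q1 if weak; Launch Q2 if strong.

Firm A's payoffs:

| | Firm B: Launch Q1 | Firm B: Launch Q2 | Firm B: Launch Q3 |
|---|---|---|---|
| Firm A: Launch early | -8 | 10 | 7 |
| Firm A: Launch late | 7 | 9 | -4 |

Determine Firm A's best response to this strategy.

Launch late

E[Launch early] = 1/5·(-8) + 4/5·(10) = 32/5
E[Launch late] = 1/5·(7) + 4/5·(9) = 43/5
Best response: Launch late (43/5 is the largest).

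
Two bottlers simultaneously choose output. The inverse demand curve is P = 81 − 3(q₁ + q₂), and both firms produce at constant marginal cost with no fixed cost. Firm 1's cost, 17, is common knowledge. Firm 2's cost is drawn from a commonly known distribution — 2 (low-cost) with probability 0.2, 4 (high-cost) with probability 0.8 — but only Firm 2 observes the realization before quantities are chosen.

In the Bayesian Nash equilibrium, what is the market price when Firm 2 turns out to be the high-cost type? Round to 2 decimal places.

Firm 2 with cost c maximizes (81 − 3(q₁+q₂) − c)·q₂, giving q₂(c) = (81 − c − 3q₁)/6.
E[c₂] = 0.2·2 + 0.8·4 = 3.6
Firm 1's FOC against E[q₂] yields q₁ = (81 − 2·17 + E[c₂])/9 = (81 − 34 + 3.6)/9 = 5.62222.
q₂(high-cost) = 10.0222, so P = 81 − 3·(5.62222 + 10.0222) = 34.0667.

34.07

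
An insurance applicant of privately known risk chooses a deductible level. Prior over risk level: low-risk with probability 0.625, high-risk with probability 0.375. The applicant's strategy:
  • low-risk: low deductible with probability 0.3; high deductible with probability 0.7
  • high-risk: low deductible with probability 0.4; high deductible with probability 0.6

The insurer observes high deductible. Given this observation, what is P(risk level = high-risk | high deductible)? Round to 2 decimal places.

Apply Bayes' rule using the sender's strategy as the likelihood.
P(high deductible) = 0.625·0.7 + 0.375·0.6 = 0.6625
P(high-risk | high deductible) = (0.375·0.6) / 0.6625 = 0.225 / 0.6625 = 0.339623

0.34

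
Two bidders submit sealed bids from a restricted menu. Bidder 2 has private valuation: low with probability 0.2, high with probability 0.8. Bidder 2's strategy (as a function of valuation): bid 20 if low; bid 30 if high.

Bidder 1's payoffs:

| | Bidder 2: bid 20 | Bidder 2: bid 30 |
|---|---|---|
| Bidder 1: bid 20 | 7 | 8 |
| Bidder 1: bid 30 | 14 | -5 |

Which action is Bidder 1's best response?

E[bid 20] = 0.2·(7) + 0.8·(8) = 7.8
E[bid 30] = 0.2·(14) + 0.8·(-5) = -1.2
Best response: bid 20 (7.8 is the largest).

bid 20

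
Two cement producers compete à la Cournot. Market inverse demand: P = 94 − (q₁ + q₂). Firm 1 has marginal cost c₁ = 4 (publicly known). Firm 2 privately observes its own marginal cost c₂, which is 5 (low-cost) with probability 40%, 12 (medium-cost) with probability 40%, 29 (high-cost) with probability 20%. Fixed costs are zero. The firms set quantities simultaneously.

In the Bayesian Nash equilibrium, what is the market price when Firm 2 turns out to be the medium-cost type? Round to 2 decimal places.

36.57

Each type of Firm 2 best-responds to q₁; Firm 1 best-responds to the expected q₂ over Firm 2's types.
Firm 2 with cost c maximizes (94 − (q₁+q₂) − c)·q₂, giving q₂(c) = (94 − c − q₁)/2.
E[c₂] = 0.4·5 + 0.4·12 + 0.2·29 = 12.6
Firm 1's FOC against E[q₂] yields q₁ = (94 − 2·4 + E[c₂])/3 = (94 − 8 + 12.6)/3 = 32.8667.
q₂(medium-cost) = 24.5667, so P = 94 − (32.8667 + 24.5667) = 36.5667.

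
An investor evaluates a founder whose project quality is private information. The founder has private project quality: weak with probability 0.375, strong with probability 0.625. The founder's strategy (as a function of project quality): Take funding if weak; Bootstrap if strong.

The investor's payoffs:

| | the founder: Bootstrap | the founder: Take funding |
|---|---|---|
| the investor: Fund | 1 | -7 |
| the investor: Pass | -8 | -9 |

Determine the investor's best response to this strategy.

E[Fund] = 0.375·(-7) + 0.625·(1) = -2
E[Pass] = 0.375·(-9) + 0.625·(-8) = -8.375
Best response: Fund (-2 is the largest).

Fund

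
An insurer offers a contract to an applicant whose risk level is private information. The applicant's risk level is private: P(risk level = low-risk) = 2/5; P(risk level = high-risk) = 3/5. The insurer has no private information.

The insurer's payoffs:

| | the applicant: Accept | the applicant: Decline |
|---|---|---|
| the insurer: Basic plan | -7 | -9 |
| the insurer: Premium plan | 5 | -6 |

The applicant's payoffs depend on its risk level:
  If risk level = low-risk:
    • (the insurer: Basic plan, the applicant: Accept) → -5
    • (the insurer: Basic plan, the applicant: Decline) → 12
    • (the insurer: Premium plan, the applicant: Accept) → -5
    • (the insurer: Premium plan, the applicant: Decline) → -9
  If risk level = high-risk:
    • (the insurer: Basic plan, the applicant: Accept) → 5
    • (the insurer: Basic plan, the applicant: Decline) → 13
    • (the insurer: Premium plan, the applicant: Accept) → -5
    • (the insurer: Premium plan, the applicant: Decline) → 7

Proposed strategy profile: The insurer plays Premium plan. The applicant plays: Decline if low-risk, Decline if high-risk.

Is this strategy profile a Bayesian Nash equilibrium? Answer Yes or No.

No

A profile is a BNE iff every type of every player is best-responding given beliefs about the other side.
The insurer plays Premium plan: E[Premium plan] = 2/5·(-6) + 3/5·(-6) = -6; E[Basic plan] = -9. Best-responding. ✓
The applicant (risk level low-risk), facing Premium plan: Accept gives -5, Decline gives -9. Proposed Decline is not best — profitable deviation exists. ✗
The applicant (risk level high-risk), facing Premium plan: Accept gives -5, Decline gives 7. Proposed Decline is best. ✓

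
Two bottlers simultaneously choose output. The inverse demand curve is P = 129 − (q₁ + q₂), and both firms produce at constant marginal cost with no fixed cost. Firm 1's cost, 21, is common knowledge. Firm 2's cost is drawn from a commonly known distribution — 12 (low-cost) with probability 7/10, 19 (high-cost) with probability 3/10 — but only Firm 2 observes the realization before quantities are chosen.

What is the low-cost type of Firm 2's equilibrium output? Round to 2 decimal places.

Type-c best response for Firm 2: q₂(c) = (129 − c)/2 − q₁/2.
Firm 1 maximizes expected profit; its first-order condition is 129 − 2q₁ − E[q₂] − 21 = 0.
Substituting E[q₂] and solving: E[c₂] = 14.1, so q₁ = (129 − 2·21 + 14.1)/3 = 33.7.
q₂(low-cost) = (129 − 12 − 33.7)/2 = 41.65.

41.65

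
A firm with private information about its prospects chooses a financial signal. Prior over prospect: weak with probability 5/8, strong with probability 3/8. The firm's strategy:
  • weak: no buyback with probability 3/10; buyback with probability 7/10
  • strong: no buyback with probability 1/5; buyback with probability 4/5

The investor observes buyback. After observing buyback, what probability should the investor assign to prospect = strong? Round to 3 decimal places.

P(buyback) = (5/8)·(7/10) + (3/8)·(4/5) = 59/80
P(strong | buyback) = ((3/8)·(4/5)) / (59/80) = (3/10) / (59/80) = 24/59

0.407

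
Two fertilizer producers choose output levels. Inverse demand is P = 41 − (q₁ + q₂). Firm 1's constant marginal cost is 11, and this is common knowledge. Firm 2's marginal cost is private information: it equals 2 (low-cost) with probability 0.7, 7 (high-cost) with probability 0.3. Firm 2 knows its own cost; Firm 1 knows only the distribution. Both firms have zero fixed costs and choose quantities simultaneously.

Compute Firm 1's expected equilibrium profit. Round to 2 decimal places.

Firm 2 with cost c maximizes (41 − (q₁+q₂) − c)·q₂, giving q₂(c) = (41 − c − q₁)/2.
E[c₂] = 0.7·2 + 0.3·7 = 3.5
Firm 1's FOC against E[q₂] yields q₁ = (41 − 2·11 + E[c₂])/3 = (41 − 22 + 3.5)/3 = 7.5.
E[P] = 41 − (q₁ + E[q₂]) = 18.5; Firm 1's expected profit = (E[P] − 11)·q₁ = (18.5 − 11)·7.5 = 56.25.

56.25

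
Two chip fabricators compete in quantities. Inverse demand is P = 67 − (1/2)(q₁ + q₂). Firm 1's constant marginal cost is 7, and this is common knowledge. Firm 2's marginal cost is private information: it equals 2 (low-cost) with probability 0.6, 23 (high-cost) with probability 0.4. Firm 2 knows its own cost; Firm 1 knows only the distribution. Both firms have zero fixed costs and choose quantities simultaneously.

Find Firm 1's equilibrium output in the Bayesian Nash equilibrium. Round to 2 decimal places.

42.27

Type-c best response for Firm 2: q₂(c) = (67 − c) − q₁/2.
Firm 1 maximizes expected profit; its first-order condition is 67 − q₁ − (1/2)E[q₂] − 7 = 0.
Substituting E[q₂] and solving: E[c₂] = 10.4, so q₁ = (67 − 2·7 + 10.4)/(3/2) = 42.2667.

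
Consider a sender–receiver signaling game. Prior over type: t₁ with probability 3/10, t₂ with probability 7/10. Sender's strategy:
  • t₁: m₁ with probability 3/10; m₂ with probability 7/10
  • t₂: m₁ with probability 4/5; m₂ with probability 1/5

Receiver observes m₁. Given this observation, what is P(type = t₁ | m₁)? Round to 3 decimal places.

0.138

Apply Bayes' rule using the sender's strategy as the likelihood.
P(m₁) = (3/10)·(3/10) + (7/10)·(4/5) = 13/20
P(t₁ | m₁) = ((3/10)·(3/10)) / (13/20) = (9/100) / (13/20) = 9/65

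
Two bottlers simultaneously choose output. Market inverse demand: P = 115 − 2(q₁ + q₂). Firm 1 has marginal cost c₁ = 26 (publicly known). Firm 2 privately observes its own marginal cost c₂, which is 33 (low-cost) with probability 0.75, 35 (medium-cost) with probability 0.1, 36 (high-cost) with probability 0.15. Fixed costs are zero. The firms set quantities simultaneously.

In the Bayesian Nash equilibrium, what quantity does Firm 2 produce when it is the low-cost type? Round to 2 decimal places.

Type-c best response for Firm 2: q₂(c) = (115 − c)/4 − q₁/2.
Firm 1 maximizes expected profit; its first-order condition is 115 − 4q₁ − 2E[q₂] − 26 = 0.
Substituting E[q₂] and solving: E[c₂] = 33.65, so q₁ = (115 − 2·26 + 33.65)/6 = 16.1083.
q₂(low-cost) = (115 − 33 − 2·16.1083)/4 = 12.4458.

12.45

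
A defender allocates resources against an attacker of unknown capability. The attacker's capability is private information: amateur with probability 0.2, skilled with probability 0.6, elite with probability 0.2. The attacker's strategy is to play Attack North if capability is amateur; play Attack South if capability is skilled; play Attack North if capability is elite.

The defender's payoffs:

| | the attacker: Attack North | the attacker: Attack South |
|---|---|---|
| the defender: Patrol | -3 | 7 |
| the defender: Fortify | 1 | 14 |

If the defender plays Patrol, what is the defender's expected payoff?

3

E[Patrol] = 0.2·(-3) + 0.6·7 + 0.2·(-3) = (-0.6) + 4.2 + (-0.6) = 3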